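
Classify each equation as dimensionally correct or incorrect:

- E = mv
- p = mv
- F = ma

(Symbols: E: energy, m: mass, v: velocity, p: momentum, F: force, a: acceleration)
Dimensionally correct: p = mv, F = ma
Dimensionally incorrect: E = mv
Ordered (correct first, then incorrect): p = mv, F = ma, E = mv

- E = mv: LHS [L^2 M T^-2], RHS [L M T^-1] → incorrect ✗
- p = mv: LHS [L M T^-1], RHS [L M T^-1] → correct ✓
- F = ma: LHS [L M T^-2], RHS [L M T^-2] → correct ✓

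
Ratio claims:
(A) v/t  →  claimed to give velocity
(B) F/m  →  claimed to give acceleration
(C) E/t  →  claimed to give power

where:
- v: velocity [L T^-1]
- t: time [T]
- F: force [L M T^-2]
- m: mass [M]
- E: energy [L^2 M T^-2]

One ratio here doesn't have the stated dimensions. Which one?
(A) v/t does not give velocity

(A) v/t: [L T^-2] ≠ velocity [L T^-1] ✗
(B) F/m: [L T^-2] = acceleration [L T^-2] ✓
(C) E/t: [L^2 M T^-3] = power [L^2 M T^-3] ✓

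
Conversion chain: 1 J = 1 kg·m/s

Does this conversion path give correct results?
The chain is incorrect (it contains an error).

Incorrect: Joule is kg·m²/s², not kg·m/s (that is momentum)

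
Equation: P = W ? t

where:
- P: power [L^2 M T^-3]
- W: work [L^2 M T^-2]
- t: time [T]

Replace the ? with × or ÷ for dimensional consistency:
division (÷): P = W ÷ t

P [L^2 M T^-3]; W [L^2 M T^-2]; t [T].
W × t → [L^2 M T^-1] ✗
W ÷ t → [L^2 M T^-3] ✓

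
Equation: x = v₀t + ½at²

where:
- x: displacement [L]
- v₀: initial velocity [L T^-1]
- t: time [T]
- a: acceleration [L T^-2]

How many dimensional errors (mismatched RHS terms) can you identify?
0

LHS x: [L]
- v₀t: [L] ✓
- ½at²: [L] ✓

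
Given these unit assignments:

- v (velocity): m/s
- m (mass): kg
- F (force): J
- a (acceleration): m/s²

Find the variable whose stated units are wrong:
F

The variable F (force) should have units N, not J.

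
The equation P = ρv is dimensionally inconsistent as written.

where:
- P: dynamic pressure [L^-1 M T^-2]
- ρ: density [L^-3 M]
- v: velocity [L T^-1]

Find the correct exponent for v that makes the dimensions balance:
The exponent of v should be 2: P = ρv^2

The LHS P has dimensions [L^-1 M T^-2]; v has dimensions [L T^-1].
As written, the RHS ρv (exponent 1 on v) has dimensions [L^-2 M T^-1], which does not match.
With exponent 2, the RHS ρv^2 has dimensions [L^-1 M T^-2], matching the LHS.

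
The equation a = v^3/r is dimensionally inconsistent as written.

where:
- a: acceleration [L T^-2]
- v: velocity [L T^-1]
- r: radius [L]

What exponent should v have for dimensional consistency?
The exponent of v should be 2: a = v^2/r

The LHS a has dimensions [L T^-2]; v has dimensions [L T^-1].
As written, the RHS v^3/r (exponent 3 on v) has dimensions [L^2 T^-3], which does not match.
With exponent 2, the RHS v^2/r has dimensions [L T^-2], matching the LHS.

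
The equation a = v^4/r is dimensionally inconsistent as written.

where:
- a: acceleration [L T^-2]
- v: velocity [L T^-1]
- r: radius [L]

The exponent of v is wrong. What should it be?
The exponent of v should be 2: a = v^2/r

The LHS a has dimensions [L T^-2]; v has dimensions [L T^-1].
As written, the RHS v^4/r (exponent 4 on v) has dimensions [L^3 T^-4], which does not match.
With exponent 2, the RHS v^2/r has dimensions [L T^-2], matching the LHS.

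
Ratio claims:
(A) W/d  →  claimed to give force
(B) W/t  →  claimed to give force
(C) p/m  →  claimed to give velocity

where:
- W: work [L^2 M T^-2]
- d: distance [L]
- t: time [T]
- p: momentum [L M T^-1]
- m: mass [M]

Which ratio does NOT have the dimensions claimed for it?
(B) W/t does not give force

(A) W/d: [L M T^-2] = force [L M T^-2] ✓
(B) W/t: [L^2 M T^-3] ≠ force [L M T^-2] ✗
(C) p/m: [L T^-1] = velocity [L T^-1] ✓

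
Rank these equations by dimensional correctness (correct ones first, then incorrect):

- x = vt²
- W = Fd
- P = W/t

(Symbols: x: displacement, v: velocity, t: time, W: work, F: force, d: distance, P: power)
Dimensionally correct: W = Fd, P = W/t
Dimensionally incorrect: x = vt²
Ordered (correct first, then incorrect): W = Fd, P = W/t, x = vt²

- x = vt²: LHS [L], RHS [L T] → incorrect ✗
- W = Fd: LHS [L^2 M T^-2], RHS [L^2 M T^-2] → correct ✓
- P = W/t: LHS [L^2 M T^-3], RHS [L^2 M T^-3] → correct ✓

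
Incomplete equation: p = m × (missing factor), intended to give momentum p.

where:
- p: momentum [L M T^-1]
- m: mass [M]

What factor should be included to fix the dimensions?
v (velocity), dimensions [L T^-1]

p has dimensions [L M T^-1] and m has dimensions [M].
The missing factor must have dimensions [L M T^-1] / [M] = [L T^-1], i.e. velocity (v).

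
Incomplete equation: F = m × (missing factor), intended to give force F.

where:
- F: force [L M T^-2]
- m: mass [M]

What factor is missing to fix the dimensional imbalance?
a (acceleration), dimensions [L T^-2]

F has dimensions [L M T^-2] and m has dimensions [M].
The missing factor must have dimensions [L M T^-2] / [M] = [L T^-2], i.e. acceleration (a).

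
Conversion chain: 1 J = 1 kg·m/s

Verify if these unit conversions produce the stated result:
The chain is incorrect (it contains an error).

Incorrect: Joule is kg·m²/s², not kg·m/s (that is momentum)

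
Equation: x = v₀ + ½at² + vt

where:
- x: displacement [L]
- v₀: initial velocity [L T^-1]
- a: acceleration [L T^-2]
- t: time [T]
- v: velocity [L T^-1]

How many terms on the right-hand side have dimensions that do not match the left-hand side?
1

LHS x: [L]
- v₀: [L T^-1] ✗
- ½at²: [L] ✓
- vt: [L] ✓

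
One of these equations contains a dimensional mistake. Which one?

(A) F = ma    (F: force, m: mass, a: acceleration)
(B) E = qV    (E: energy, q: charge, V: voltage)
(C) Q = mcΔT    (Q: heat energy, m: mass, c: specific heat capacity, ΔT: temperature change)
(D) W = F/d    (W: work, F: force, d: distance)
(D) W = F/d

The equation (D) W = F/d is dimensionally incorrect.

LHS (W): [L^2 M T^-2]
RHS (F/d): [M T^-2] ✗

The dimensions do not match. The other three equations balance.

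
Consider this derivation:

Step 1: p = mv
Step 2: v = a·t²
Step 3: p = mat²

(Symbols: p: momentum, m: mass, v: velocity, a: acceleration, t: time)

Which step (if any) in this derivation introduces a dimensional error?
Step 2

Step 1: p = mv → LHS [L M T^-1], RHS [L M T^-1] ✓
Step 2: v = a·t² → LHS [L T^-1], RHS [L] ✗

The first dimensional inconsistency appears in step 2: v = a·t²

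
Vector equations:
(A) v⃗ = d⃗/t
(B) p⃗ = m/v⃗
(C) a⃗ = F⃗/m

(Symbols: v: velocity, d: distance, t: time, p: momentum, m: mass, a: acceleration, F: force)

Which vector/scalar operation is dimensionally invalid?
(B) p⃗ = m/v⃗

(A) v⃗ = d⃗/t: LHS [L T^-1], RHS [L T^-1] ✓ — displacement (vector) divided by time (scalar)
(B) p⃗ = m/v⃗: LHS [L M T^-1], RHS [L^-1 M T] ✗ — momentum is mass times velocity; should be mv⃗ (and division by a vector is undefined)
(C) a⃗ = F⃗/m: LHS [L T^-2], RHS [L T^-2] ✓ — force (vector) divided by mass (scalar)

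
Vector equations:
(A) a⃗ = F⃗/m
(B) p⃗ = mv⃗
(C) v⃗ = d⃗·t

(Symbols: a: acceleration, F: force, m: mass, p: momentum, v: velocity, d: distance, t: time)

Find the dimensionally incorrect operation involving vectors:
(C) v⃗ = d⃗·t

(A) a⃗ = F⃗/m: LHS [L T^-2], RHS [L T^-2] ✓ — force (vector) divided by mass (scalar)
(B) p⃗ = mv⃗: LHS [L M T^-1], RHS [L M T^-1] ✓ — mass (scalar) times velocity (vector)
(C) v⃗ = d⃗·t: LHS [L T^-1], RHS [L T] ✗ — velocity is displacement per time; should be d⃗/t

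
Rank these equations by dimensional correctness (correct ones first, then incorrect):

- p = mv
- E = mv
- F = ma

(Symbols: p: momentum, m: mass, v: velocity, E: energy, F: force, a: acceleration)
Dimensionally correct: p = mv, F = ma
Dimensionally incorrect: E = mv
Ordered (correct first, then incorrect): p = mv, F = ma, E = mv

- p = mv: LHS [L M T^-1], RHS [L M T^-1] → correct ✓
- E = mv: LHS [L^2 M T^-2], RHS [L M T^-1] → incorrect ✗
- F = ma: LHS [L M T^-2], RHS [L M T^-2] → correct ✓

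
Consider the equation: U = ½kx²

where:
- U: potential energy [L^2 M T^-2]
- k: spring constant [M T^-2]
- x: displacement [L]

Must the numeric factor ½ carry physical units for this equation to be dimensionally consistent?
No

U has dimensions [L^2 M T^-2] and kx² already has dimensions [L^2 M T^-2], so the equation balances without ½ contributing any dimensions. ½ is a pure (dimensionless) number; changing or removing it would not affect dimensional consistency.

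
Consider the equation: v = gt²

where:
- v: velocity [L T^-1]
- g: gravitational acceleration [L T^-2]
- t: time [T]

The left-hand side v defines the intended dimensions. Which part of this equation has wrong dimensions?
The right-hand side term gt²

v has dimensions [L T^-1], but gt² has dimensions [L], so the term gt² is dimensionally wrong for v.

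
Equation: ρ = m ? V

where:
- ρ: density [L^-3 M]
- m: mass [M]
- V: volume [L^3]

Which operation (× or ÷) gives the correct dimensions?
division (÷): ρ = m ÷ V

ρ [L^-3 M]; m [M]; V [L^3].
m × V → [L^3 M] ✗
m ÷ V → [L^-3 M] ✓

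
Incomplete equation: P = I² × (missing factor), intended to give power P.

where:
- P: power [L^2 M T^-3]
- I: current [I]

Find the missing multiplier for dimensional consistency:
R (resistance), dimensions [I^-2 L^2 M T^-3]

P has dimensions [L^2 M T^-3] and I² has dimensions [I^2].
The missing factor must have dimensions [L^2 M T^-3] / [I^2] = [I^-2 L^2 M T^-3], i.e. resistance (R).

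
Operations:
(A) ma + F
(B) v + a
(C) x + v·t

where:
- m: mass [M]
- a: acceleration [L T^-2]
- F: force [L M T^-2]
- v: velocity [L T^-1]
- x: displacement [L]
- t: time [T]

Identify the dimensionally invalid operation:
(B) v + a

(A) ma + F: ma [L M T^-2] and F [L M T^-2] — same dimensions ✓
(B) v + a: v [L T^-1] and a [L T^-2] — different dimensions cannot be added/subtracted ✗
(C) x + v·t: x [L] and v·t [L] — same dimensions ✓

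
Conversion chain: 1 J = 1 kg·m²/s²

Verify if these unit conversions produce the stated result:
The chain is correct (no errors).

Correct: Joule is defined as kg·m²/s²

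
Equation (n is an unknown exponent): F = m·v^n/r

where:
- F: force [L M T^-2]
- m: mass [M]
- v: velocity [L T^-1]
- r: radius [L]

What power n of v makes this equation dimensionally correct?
n = 2

F has dimensions [L M T^-2]; v has dimensions [L T^-1].
The rest of the RHS has dimensions [L^-1 M], so v^n must supply [L^2 T^-2].
With n = 2: m·v^2/r has dimensions [L M T^-2], matching the LHS ✓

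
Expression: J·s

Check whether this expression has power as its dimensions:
No

The expression J·s has dimensions [L^2 M T^-1], but power has dimensions [L^2 M T^-3].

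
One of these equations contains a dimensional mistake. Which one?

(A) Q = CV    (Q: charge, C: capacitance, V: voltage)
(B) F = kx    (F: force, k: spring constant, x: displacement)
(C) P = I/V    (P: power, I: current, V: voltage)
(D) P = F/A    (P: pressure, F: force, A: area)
(C) P = I/V

The equation (C) P = I/V is dimensionally incorrect.

LHS (P): [L^2 M T^-3]
RHS (I/V): [I^2 L^-2 M^-1 T^3] ✗

The dimensions do not match. The other three equations balance.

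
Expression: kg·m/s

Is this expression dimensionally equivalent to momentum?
Yes

The expression kg·m/s has dimensions [L M T^-1], which is exactly momentum [L M T^-1].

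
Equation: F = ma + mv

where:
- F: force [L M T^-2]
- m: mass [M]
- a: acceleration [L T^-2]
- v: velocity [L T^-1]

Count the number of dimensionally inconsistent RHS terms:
1

LHS F: [L M T^-2]
- ma: [L M T^-2] ✓
- mv: [L M T^-1] ✗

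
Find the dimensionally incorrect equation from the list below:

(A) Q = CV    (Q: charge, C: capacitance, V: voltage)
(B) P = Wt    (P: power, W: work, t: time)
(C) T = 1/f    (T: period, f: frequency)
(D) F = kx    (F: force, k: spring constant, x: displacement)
(B) P = Wt

The equation (B) P = Wt is dimensionally incorrect.

LHS (P): [L^2 M T^-3]
RHS (Wt): [L^2 M T^-1] ✗

The dimensions do not match. The other three equations balance.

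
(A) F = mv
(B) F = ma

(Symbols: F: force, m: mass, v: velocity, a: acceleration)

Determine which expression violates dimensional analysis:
(A)

(A) F = mv: LHS [L M T^-2], RHS [L M T^-1] ✗
(B) F = ma: LHS [L M T^-2], RHS [L M T^-2] ✓

Expression (A) F = mv is dimensionally incorrect.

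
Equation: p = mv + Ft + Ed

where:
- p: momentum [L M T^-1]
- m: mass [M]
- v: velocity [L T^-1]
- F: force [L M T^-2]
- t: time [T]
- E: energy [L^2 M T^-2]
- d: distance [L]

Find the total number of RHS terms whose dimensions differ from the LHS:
1

LHS p: [L M T^-1]
- mv: [L M T^-1] ✓
- Ft: [L M T^-1] ✓
- Ed: [L^3 M T^-2] ✗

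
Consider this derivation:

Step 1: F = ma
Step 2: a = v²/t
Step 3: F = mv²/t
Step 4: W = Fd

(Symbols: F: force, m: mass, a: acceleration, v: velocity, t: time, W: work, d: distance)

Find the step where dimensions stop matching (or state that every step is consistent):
Step 2

Step 1: F = ma → LHS [L M T^-2], RHS [L M T^-2] ✓
Step 2: a = v²/t → LHS [L T^-2], RHS [L^2 T^-3] ✗

The first dimensional inconsistency appears in step 2: a = v²/t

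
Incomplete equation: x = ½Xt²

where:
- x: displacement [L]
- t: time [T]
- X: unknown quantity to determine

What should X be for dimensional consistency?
X = a (acceleration), dimensions [L T^-2]

x has dimensions [L]; the rest of the RHS (½ t²) has dimensions [T^2].
So X must have dimensions [L T^-2] — X = a (acceleration).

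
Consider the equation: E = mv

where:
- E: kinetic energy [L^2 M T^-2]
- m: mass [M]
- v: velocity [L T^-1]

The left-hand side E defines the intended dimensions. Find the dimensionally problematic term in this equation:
The right-hand side term mv

E has dimensions [L^2 M T^-2], but mv has dimensions [L M T^-1], so the term mv is dimensionally wrong for E.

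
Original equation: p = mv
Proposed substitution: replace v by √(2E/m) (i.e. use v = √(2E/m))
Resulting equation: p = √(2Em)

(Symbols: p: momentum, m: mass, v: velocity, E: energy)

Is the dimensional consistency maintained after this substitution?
Yes

[v] = [L T^-1] and [√(2E/m)] = [L T^-1]. These match, so the substitution replaces a quantity by one of the same dimensions and the result p = √(2Em) has LHS [L M T^-1] vs RHS [L M T^-1] — still consistent.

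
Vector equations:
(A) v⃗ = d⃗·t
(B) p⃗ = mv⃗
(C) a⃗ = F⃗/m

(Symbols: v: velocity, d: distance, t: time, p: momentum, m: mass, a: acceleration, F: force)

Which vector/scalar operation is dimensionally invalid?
(A) v⃗ = d⃗·t

(A) v⃗ = d⃗·t: LHS [L T^-1], RHS [L T] ✗ — velocity is displacement per time; should be d⃗/t
(B) p⃗ = mv⃗: LHS [L M T^-1], RHS [L M T^-1] ✓ — mass (scalar) times velocity (vector)
(C) a⃗ = F⃗/m: LHS [L T^-2], RHS [L T^-2] ✓ — force (vector) divided by mass (scalar)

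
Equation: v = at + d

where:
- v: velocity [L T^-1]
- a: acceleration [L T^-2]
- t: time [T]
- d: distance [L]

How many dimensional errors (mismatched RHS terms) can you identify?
1

LHS v: [L T^-1]
- at: [L T^-1] ✓
- d: [L] ✗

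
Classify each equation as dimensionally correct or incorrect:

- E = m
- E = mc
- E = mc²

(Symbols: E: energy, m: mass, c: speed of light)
Dimensionally correct: E = mc²
Dimensionally incorrect: E = m, E = mc
Ordered (correct first, then incorrect): E = mc², E = m, E = mc

- E = m: LHS [L^2 M T^-2], RHS [M] → incorrect ✗
- E = mc: LHS [L^2 M T^-2], RHS [L M T^-1] → incorrect ✗
- E = mc²: LHS [L^2 M T^-2], RHS [L^2 M T^-2] → correct ✓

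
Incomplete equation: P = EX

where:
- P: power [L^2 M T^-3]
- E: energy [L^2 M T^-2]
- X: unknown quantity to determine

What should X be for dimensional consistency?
X = f (inverse time / frequency (1/t)), dimensions [T^-1]

P has dimensions [L^2 M T^-3]; the rest of the RHS (E) has dimensions [L^2 M T^-2].
So X must have dimensions [T^-1] — X = f (inverse time / frequency (1/t)).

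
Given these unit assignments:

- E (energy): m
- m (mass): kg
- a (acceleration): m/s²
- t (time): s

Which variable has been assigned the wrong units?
E

The variable E (energy) should have units J, not m.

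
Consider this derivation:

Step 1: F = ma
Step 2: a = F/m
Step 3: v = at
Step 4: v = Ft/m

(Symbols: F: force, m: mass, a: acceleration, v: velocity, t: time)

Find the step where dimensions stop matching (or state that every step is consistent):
No step introduces an error — all steps are dimensionally consistent.

Step 1: F = ma → LHS [L M T^-2], RHS [L M T^-2] ✓
Step 2: a = F/m → LHS [L T^-2], RHS [L T^-2] ✓
Step 3: v = at → LHS [L T^-1], RHS [L T^-1] ✓
Step 4: v = Ft/m → LHS [L T^-1], RHS [L T^-1] ✓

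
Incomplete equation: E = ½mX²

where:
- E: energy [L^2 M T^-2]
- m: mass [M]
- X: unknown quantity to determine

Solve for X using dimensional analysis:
X = v (velocity), dimensions [L T^-1]

E has dimensions [L^2 M T^-2]; the rest of the RHS (½m) has dimensions [M].
So X² must have dimensions [L^2 T^-2], i.e. X has dimensions [L T^-1] — X = v (velocity).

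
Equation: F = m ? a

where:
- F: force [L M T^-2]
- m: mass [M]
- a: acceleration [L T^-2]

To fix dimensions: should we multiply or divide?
multiplication (×): F = m × a

F [L M T^-2]; m [M]; a [L T^-2].
m × a → [L M T^-2] ✓
m ÷ a → [L^-1 M T^2] ✗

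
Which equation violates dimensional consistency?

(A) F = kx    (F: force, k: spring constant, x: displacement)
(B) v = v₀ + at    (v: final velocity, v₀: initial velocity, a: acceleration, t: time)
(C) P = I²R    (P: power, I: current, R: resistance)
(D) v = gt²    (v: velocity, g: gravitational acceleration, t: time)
(D) v = gt²

The equation (D) v = gt² is dimensionally incorrect.

LHS (v): [L T^-1]
RHS (gt²): [L] ✗

The dimensions do not match. The other three equations balance.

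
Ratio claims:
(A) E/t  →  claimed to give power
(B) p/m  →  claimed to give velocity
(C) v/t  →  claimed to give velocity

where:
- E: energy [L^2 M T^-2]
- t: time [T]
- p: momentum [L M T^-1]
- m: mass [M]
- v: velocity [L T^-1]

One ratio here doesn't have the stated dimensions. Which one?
(C) v/t does not give velocity

(A) E/t: [L^2 M T^-3] = power [L^2 M T^-3] ✓
(B) p/m: [L T^-1] = velocity [L T^-1] ✓
(C) v/t: [L T^-2] ≠ velocity [L T^-1] ✗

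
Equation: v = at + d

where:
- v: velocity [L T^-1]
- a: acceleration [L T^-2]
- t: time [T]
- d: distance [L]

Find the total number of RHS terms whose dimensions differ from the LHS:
1

LHS v: [L T^-1]
- at: [L T^-1] ✓
- d: [L] ✗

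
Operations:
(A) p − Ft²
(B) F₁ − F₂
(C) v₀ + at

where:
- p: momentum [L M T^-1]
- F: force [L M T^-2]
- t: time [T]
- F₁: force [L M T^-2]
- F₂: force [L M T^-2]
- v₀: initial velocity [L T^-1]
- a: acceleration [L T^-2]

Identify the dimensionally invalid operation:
(A) p − Ft²

(A) p − Ft²: p [L M T^-1] and Ft² [L M] — different dimensions cannot be added/subtracted ✗
(B) F₁ − F₂: F₁ [L M T^-2] and F₂ [L M T^-2] — same dimensions ✓
(C) v₀ + at: v₀ [L T^-1] and at [L T^-1] — same dimensions ✓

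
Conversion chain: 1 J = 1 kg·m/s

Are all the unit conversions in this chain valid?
The chain is incorrect (it contains an error).

Incorrect: Joule is kg·m²/s², not kg·m/s (that is momentum)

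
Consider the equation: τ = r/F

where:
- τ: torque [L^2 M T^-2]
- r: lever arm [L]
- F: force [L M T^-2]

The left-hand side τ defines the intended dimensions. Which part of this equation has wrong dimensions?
The right-hand side term r/F

τ has dimensions [L^2 M T^-2], but r/F has dimensions [M^-1 T^2], so the term r/F is dimensionally wrong for τ.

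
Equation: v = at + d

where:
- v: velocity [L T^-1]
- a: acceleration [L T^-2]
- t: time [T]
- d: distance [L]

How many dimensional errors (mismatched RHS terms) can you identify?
1

LHS v: [L T^-1]
- at: [L T^-1] ✓
- d: [L] ✗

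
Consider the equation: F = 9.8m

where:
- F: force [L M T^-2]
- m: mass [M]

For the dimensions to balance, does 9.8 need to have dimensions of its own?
Yes

F has dimensions [L M T^-2], while m alone has dimensions [M]. For the equation to balance, the factor 9.8 must carry dimensions [L T^-2] — it is a dimensional constant (a numerical value of a physical quantity with its units suppressed), not a pure number.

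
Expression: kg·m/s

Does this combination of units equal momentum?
Yes

The expression kg·m/s has dimensions [L M T^-1], which is exactly momentum [L M T^-1].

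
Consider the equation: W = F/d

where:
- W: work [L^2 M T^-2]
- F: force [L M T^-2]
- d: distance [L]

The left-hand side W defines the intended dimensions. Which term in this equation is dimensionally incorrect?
The right-hand side term F/d

W has dimensions [L^2 M T^-2], but F/d has dimensions [M T^-2], so the term F/d is dimensionally wrong for W.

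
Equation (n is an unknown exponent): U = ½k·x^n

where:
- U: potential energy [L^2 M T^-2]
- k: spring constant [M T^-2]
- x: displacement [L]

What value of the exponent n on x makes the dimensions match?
n = 2

U has dimensions [L^2 M T^-2]; x has dimensions [L].
The rest of the RHS has dimensions [M T^-2], so x^n must supply [L^2].
With n = 2: ½k·x^2 has dimensions [L^2 M T^-2], matching the LHS ✓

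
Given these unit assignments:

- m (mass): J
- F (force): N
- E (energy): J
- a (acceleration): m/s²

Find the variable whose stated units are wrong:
m

The variable m (mass) should have units kg, not J.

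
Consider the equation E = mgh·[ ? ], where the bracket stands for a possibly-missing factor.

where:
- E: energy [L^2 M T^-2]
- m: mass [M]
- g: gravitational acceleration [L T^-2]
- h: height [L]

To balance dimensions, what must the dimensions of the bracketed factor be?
Nothing is missing — the bracketed factor must be dimensionless.

E has dimensions [L^2 M T^-2] and mgh already has dimensions [L^2 M T^-2], so E = mgh is dimensionally complete.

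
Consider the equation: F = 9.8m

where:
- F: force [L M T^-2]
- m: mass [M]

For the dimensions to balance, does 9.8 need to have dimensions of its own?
Yes

F has dimensions [L M T^-2], while m alone has dimensions [M]. For the equation to balance, the factor 9.8 must carry dimensions [L T^-2] — it is a dimensional constant (a numerical value of a physical quantity with its units suppressed), not a pure number.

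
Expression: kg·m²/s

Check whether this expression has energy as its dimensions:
No

The expression kg·m²/s has dimensions [L^2 M T^-1], but energy has dimensions [L^2 M T^-2].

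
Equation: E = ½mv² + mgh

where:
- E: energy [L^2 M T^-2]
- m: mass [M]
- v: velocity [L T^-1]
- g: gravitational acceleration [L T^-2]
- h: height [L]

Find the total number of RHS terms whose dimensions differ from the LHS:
0

LHS E: [L^2 M T^-2]
- ½mv²: [L^2 M T^-2] ✓
- mgh: [L^2 M T^-2] ✓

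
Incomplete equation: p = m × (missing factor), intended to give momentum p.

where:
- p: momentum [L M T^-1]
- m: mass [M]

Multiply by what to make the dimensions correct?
v (velocity), dimensions [L T^-1]

p has dimensions [L M T^-1] and m has dimensions [M].
The missing factor must have dimensions [L M T^-1] / [M] = [L T^-1], i.e. velocity (v).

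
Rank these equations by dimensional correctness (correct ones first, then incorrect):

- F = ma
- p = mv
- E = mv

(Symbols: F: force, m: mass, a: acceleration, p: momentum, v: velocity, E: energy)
Dimensionally correct: F = ma, p = mv
Dimensionally incorrect: E = mv
Ordered (correct first, then incorrect): F = ma, p = mv, E = mv

- F = ma: LHS [L M T^-2], RHS [L M T^-2] → correct ✓
- p = mv: LHS [L M T^-1], RHS [L M T^-1] → correct ✓
- E = mv: LHS [L^2 M T^-2], RHS [L M T^-1] → incorrect ✗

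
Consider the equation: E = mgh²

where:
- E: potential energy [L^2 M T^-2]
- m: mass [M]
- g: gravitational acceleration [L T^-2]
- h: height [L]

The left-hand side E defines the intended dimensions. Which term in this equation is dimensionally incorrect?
The right-hand side term mgh²

E has dimensions [L^2 M T^-2], but mgh² has dimensions [L^3 M T^-2], so the term mgh² is dimensionally wrong for E.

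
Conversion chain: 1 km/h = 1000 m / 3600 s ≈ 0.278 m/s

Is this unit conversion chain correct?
The chain is correct (no errors).

Correct: 1 km = 1000 m, 1 h = 3600 s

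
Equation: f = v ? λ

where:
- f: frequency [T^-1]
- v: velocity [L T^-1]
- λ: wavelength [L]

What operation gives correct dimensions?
division (÷): f = v ÷ λ

f [T^-1]; v [L T^-1]; λ [L].
v × λ → [L^2 T^-1] ✗
v ÷ λ → [T^-1] ✓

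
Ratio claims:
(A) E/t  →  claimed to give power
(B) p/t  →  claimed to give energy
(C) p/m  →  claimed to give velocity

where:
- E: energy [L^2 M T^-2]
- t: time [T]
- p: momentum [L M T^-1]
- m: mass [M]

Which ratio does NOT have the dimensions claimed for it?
(B) p/t does not give energy

(A) E/t: [L^2 M T^-3] = power [L^2 M T^-3] ✓
(B) p/t: [L M T^-2] ≠ energy [L^2 M T^-2] ✗
(C) p/m: [L T^-1] = velocity [L T^-1] ✓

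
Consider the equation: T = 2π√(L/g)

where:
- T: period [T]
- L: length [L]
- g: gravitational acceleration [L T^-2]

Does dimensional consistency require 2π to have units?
No

T has dimensions [T] and √(L/g) already has dimensions [T], so the equation balances without 2π contributing any dimensions. 2π is a pure (dimensionless) number; changing or removing it would not affect dimensional consistency.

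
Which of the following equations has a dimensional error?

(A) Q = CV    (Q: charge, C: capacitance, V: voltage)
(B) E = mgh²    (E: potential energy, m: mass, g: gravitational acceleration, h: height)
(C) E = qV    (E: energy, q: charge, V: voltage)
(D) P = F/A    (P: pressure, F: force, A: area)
(B) E = mgh²

The equation (B) E = mgh² is dimensionally incorrect.

LHS (E): [L^2 M T^-2]
RHS (mgh²): [L^3 M T^-2] ✗

The dimensions do not match. The other three equations balance.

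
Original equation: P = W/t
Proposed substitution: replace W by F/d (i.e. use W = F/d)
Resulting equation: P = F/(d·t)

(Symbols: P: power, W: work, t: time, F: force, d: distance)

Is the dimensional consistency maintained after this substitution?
No

[W] = [L^2 M T^-2] and [F/d] = [M T^-2]. These differ, so the substitution replaces a quantity by one of different dimensions and the result P = F/(d·t) has LHS [L^2 M T^-3] vs RHS [M T^-3] — inconsistent.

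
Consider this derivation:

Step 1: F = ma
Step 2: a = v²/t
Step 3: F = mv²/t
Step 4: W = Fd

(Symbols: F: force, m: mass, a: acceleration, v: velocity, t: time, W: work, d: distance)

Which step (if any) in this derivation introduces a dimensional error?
Step 2

Step 1: F = ma → LHS [L M T^-2], RHS [L M T^-2] ✓
Step 2: a = v²/t → LHS [L T^-2], RHS [L^2 T^-3] ✗

The first dimensional inconsistency appears in step 2: a = v²/t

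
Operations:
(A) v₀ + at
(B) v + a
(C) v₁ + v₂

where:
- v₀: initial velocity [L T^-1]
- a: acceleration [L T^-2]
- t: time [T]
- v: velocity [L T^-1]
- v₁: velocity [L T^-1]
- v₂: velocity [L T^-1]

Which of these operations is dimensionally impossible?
(B) v + a

(A) v₀ + at: v₀ [L T^-1] and at [L T^-1] — same dimensions ✓
(B) v + a: v [L T^-1] and a [L T^-2] — different dimensions cannot be added/subtracted ✗
(C) v₁ + v₂: v₁ [L T^-1] and v₂ [L T^-1] — same dimensions ✓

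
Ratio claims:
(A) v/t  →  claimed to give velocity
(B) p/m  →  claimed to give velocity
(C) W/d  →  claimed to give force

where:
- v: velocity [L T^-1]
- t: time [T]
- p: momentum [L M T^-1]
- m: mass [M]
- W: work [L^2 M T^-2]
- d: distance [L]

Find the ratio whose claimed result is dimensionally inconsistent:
(A) v/t does not give velocity

(A) v/t: [L T^-2] ≠ velocity [L T^-1] ✗
(B) p/m: [L T^-1] = velocity [L T^-1] ✓
(C) W/d: [L M T^-2] = force [L M T^-2] ✓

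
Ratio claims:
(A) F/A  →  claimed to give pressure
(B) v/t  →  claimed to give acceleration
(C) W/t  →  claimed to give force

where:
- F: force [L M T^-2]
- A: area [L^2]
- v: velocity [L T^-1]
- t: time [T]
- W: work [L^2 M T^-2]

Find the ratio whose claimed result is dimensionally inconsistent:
(C) W/t does not give force

(A) F/A: [L^-1 M T^-2] = pressure [L^-1 M T^-2] ✓
(B) v/t: [L T^-2] = acceleration [L T^-2] ✓
(C) W/t: [L^2 M T^-3] ≠ force [L M T^-2] ✗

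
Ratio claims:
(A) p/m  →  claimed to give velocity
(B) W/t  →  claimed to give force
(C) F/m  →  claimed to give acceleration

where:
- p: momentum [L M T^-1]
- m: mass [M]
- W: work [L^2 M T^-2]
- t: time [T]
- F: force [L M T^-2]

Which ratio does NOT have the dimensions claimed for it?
(B) W/t does not give force

(A) p/m: [L T^-1] = velocity [L T^-1] ✓
(B) W/t: [L^2 M T^-3] ≠ force [L M T^-2] ✗
(C) F/m: [L T^-2] = acceleration [L T^-2] ✓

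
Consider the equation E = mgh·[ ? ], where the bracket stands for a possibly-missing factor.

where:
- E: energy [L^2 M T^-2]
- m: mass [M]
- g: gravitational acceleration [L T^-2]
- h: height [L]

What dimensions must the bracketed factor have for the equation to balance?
Nothing is missing — the bracketed factor must be dimensionless.

E has dimensions [L^2 M T^-2] and mgh already has dimensions [L^2 M T^-2], so E = mgh is dimensionally complete.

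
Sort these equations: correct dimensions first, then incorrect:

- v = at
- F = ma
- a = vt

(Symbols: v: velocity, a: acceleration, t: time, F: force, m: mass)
Dimensionally correct: v = at, F = ma
Dimensionally incorrect: a = vt
Ordered (correct first, then incorrect): v = at, F = ma, a = vt

- v = at: LHS [L T^-1], RHS [L T^-1] → correct ✓
- F = ma: LHS [L M T^-2], RHS [L M T^-2] → correct ✓
- a = vt: LHS [L T^-2], RHS [L] → incorrect ✗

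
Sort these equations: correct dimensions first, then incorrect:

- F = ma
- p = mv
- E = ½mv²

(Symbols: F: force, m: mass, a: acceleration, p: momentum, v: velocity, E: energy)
Dimensionally correct: F = ma, p = mv, E = ½mv²
Dimensionally incorrect: none
Ordered (correct first, then incorrect): F = ma, p = mv, E = ½mv²

- F = ma: LHS [L M T^-2], RHS [L M T^-2] → correct ✓
- p = mv: LHS [L M T^-1], RHS [L M T^-1] → correct ✓
- E = ½mv²: LHS [L^2 M T^-2], RHS [L^2 M T^-2] → correct ✓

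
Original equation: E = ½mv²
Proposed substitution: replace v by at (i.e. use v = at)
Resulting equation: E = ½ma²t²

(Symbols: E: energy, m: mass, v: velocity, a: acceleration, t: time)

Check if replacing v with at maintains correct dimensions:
Yes

[v] = [L T^-1] and [at] = [L T^-1]. These match, so the substitution replaces a quantity by one of the same dimensions and the result E = ½ma²t² has LHS [L^2 M T^-2] vs RHS [L^2 M T^-2] — still consistent.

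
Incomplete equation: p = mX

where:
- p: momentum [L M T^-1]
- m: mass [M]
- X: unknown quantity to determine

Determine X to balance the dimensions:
X = v (velocity), dimensions [L T^-1]

p has dimensions [L M T^-1]; the rest of the RHS (m) has dimensions [M].
So X must have dimensions [L T^-1] — X = v (velocity).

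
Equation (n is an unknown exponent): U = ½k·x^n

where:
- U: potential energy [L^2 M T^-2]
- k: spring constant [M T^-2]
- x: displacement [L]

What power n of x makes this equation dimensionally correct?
n = 2

U has dimensions [L^2 M T^-2]; x has dimensions [L].
The rest of the RHS has dimensions [M T^-2], so x^n must supply [L^2].
With n = 2: ½k·x^2 has dimensions [L^2 M T^-2], matching the LHS ✓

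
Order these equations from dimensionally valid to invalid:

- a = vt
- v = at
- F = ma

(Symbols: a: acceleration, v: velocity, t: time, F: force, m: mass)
Dimensionally correct: v = at, F = ma
Dimensionally incorrect: a = vt
Ordered (correct first, then incorrect): v = at, F = ma, a = vt

- a = vt: LHS [L T^-2], RHS [L] → incorrect ✗
- v = at: LHS [L T^-1], RHS [L T^-1] → correct ✓
- F = ma: LHS [L M T^-2], RHS [L M T^-2] → correct ✓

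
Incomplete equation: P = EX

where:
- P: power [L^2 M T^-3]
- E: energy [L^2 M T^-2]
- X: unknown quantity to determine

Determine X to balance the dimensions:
X = f (inverse time / frequency (1/t)), dimensions [T^-1]

P has dimensions [L^2 M T^-3]; the rest of the RHS (E) has dimensions [L^2 M T^-2].
So X must have dimensions [T^-1] — X = f (inverse time / frequency (1/t)).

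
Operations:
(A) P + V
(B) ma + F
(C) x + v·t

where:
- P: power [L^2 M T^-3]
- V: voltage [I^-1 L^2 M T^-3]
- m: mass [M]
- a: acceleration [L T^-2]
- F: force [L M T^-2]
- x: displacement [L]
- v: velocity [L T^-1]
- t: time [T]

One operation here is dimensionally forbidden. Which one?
(A) P + V

(A) P + V: P [L^2 M T^-3] and V [I^-1 L^2 M T^-3] — different dimensions cannot be added/subtracted ✗
(B) ma + F: ma [L M T^-2] and F [L M T^-2] — same dimensions ✓
(C) x + v·t: x [L] and v·t [L] — same dimensions ✓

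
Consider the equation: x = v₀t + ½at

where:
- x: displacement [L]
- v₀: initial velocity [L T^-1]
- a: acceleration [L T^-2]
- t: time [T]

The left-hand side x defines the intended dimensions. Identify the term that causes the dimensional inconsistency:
The term ½at

Checking each RHS term against the LHS:
- v₀t: [L] — matches x [L] ✓
- ½at: [L T^-1] — does NOT match x [L] ✗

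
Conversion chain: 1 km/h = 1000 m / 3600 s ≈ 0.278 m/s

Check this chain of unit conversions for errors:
The chain is correct (no errors).

Correct: 1 km = 1000 m, 1 h = 3600 s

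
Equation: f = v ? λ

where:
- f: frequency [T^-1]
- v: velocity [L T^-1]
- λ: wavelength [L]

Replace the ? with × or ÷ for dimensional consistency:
division (÷): f = v ÷ λ

f [T^-1]; v [L T^-1]; λ [L].
v × λ → [L^2 T^-1] ✗
v ÷ λ → [T^-1] ✓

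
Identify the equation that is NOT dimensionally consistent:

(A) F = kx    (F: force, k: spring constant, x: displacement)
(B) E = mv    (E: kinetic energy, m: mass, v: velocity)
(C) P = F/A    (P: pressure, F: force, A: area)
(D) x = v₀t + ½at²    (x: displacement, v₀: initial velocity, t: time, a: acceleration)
(B) E = mv

The equation (B) E = mv is dimensionally incorrect.

LHS (E): [L^2 M T^-2]
RHS (mv): [L M T^-1] ✗

The dimensions do not match. The other three equations balance.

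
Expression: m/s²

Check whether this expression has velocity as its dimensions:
No

The expression m/s² has dimensions [L T^-2], but velocity has dimensions [L T^-1].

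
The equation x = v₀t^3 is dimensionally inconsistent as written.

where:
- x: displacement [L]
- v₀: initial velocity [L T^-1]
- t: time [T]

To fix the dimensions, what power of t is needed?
The exponent of t should be 1: x = v₀t

The LHS x has dimensions [L]; t has dimensions [T].
As written, the RHS v₀t^3 (exponent 3 on t) has dimensions [L T^2], which does not match.
With exponent 1, the RHS v₀t has dimensions [L], matching the LHS.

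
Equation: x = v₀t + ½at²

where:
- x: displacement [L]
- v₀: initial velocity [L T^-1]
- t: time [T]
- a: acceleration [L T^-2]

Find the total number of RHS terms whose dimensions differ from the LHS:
0

LHS x: [L]
- v₀t: [L] ✓
- ½at²: [L] ✓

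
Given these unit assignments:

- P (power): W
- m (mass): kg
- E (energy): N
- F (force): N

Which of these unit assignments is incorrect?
E

The variable E (energy) should have units J, not N.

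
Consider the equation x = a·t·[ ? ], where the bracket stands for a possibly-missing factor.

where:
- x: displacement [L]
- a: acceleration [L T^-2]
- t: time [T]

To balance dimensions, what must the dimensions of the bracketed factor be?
[T] — time (e.g. t)

x has dimensions [L]; a·t has dimensions [L T^-1].
The bracketed factor must supply [L] / [L T^-1] = [T].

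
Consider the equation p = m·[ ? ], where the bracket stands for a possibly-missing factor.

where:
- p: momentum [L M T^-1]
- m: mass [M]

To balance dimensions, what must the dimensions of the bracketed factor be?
[L T^-1] — velocity (e.g. v)

p has dimensions [L M T^-1]; m has dimensions [M].
The bracketed factor must supply [L M T^-1] / [M] = [L T^-1].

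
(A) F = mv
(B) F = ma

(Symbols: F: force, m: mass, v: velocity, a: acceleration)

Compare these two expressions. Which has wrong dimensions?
(A)

(A) F = mv: LHS [L M T^-2], RHS [L M T^-1] ✗
(B) F = ma: LHS [L M T^-2], RHS [L M T^-2] ✓

Expression (A) F = mv is dimensionally incorrect.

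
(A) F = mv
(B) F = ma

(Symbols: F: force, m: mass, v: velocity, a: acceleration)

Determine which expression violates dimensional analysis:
(A)

(A) F = mv: LHS [L M T^-2], RHS [L M T^-1] ✗
(B) F = ma: LHS [L M T^-2], RHS [L M T^-2] ✓

Expression (A) F = mv is dimensionally incorrect.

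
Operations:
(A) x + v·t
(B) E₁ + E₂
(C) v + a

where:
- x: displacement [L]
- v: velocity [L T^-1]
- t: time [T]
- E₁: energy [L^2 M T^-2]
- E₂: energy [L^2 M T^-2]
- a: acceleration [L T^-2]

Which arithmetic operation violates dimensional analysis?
(C) v + a

(A) x + v·t: x [L] and v·t [L] — same dimensions ✓
(B) E₁ + E₂: E₁ [L^2 M T^-2] and E₂ [L^2 M T^-2] — same dimensions ✓
(C) v + a: v [L T^-1] and a [L T^-2] — different dimensions cannot be added/subtracted ✗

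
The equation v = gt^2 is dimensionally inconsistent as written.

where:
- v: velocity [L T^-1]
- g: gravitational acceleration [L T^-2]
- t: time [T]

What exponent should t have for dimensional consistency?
The exponent of t should be 1: v = gt

The LHS v has dimensions [L T^-1]; t has dimensions [T].
As written, the RHS gt^2 (exponent 2 on t) has dimensions [L], which does not match.
With exponent 1, the RHS gt has dimensions [L T^-1], matching the LHS.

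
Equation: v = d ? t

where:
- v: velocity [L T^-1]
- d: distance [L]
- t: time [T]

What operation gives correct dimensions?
division (÷): v = d ÷ t

v [L T^-1]; d [L]; t [T].
d × t → [L T] ✗
d ÷ t → [L T^-1] ✓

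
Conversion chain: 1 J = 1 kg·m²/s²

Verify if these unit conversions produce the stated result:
The chain is correct (no errors).

Correct: Joule is defined as kg·m²/s²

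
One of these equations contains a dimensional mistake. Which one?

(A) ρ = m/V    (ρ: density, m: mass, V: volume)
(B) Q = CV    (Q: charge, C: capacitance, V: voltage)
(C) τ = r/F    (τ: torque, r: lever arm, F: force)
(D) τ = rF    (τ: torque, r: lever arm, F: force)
(C) τ = r/F

The equation (C) τ = r/F is dimensionally incorrect.

LHS (τ): [L^2 M T^-2]
RHS (r/F): [M^-1 T^2] ✗

The dimensions do not match. The other three equations balance.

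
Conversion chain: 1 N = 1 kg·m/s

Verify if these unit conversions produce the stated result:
The chain is incorrect (it contains an error).

Incorrect: Newton is kg·m/s², not kg·m/s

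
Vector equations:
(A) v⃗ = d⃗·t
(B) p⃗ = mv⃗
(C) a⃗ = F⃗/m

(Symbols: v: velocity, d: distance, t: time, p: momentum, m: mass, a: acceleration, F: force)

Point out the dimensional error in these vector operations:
(A) v⃗ = d⃗·t

(A) v⃗ = d⃗·t: LHS [L T^-1], RHS [L T] ✗ — velocity is displacement per time; should be d⃗/t
(B) p⃗ = mv⃗: LHS [L M T^-1], RHS [L M T^-1] ✓ — mass (scalar) times velocity (vector)
(C) a⃗ = F⃗/m: LHS [L T^-2], RHS [L T^-2] ✓ — force (vector) divided by mass (scalar)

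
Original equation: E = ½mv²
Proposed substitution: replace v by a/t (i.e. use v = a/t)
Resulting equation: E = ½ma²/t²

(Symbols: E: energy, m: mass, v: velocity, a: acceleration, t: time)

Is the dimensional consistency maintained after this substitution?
No

[v] = [L T^-1] and [a/t] = [L T^-3]. These differ, so the substitution replaces a quantity by one of different dimensions and the result E = ½ma²/t² has LHS [L^2 M T^-2] vs RHS [L^2 M T^-6] — inconsistent.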